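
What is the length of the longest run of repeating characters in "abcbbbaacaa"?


Input: "abcbbbaacaa"
Scanning for longest run:
  Position 1 ('b'): new char, reset run to 1
  Position 2 ('c'): new char, reset run to 1
  Position 3 ('b'): new char, reset run to 1
  Position 4 ('b'): continues run of 'b', length=2
  Position 5 ('b'): continues run of 'b', length=3
  Position 6 ('a'): new char, reset run to 1
  Position 7 ('a'): continues run of 'a', length=2
  Position 8 ('c'): new char, reset run to 1
  Position 9 ('a'): new char, reset run to 1
  Position 10 ('a'): continues run of 'a', length=2
Longest run: 'b' with length 3

3


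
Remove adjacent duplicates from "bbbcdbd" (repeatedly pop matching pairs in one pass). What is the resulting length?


Input: bbbcdbd
Stack-based adjacent duplicate removal:
  Read 'b': push. Stack: b
  Read 'b': matches stack top 'b' => pop. Stack: (empty)
  Read 'b': push. Stack: b
  Read 'c': push. Stack: bc
  Read 'd': push. Stack: bcd
  Read 'b': push. Stack: bcdb
  Read 'd': push. Stack: bcdbd
Final stack: "bcdbd" (length 5)

5


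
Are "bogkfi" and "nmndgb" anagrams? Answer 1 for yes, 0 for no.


Strings: "bogkfi", "nmndgb"
Sorted first:  bfgiko
Sorted second: bdgmnn
Differ at position 1: 'f' vs 'd' => not anagrams

0


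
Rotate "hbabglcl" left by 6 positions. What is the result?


Input: "hbabglcl", rotate left by 6
First 6 characters: "hbabgl"
Remaining characters: "cl"
Concatenate remaining + first: "cl" + "hbabgl" = "clhbabgl"

clhbabgl


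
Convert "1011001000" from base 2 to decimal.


Input: "1011001000" in base 2
Positional expansion:
  Digit '1' (value 1) x 2^9 = 512
  Digit '0' (value 0) x 2^8 = 0
  Digit '1' (value 1) x 2^7 = 128
  Digit '1' (value 1) x 2^6 = 64
  Digit '0' (value 0) x 2^5 = 0
  Digit '0' (value 0) x 2^4 = 0
  Digit '1' (value 1) x 2^3 = 8
  Digit '0' (value 0) x 2^2 = 0
  Digit '0' (value 0) x 2^1 = 0
  Digit '0' (value 0) x 2^0 = 0
Sum = 712

712


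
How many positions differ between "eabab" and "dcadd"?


Comparing "eabab" and "dcadd" position by position:
  Position 0: 'e' vs 'd' => DIFFER
  Position 1: 'a' vs 'c' => DIFFER
  Position 2: 'b' vs 'a' => DIFFER
  Position 3: 'a' vs 'd' => DIFFER
  Position 4: 'b' vs 'd' => DIFFER
Positions that differ: 5

5


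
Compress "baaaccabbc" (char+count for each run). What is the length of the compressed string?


Input: baaaccabbc
Runs:
  'b' x 1 => "b1"
  'a' x 3 => "a3"
  'c' x 2 => "c2"
  'a' x 1 => "a1"
  'b' x 2 => "b2"
  'c' x 1 => "c1"
Compressed: "b1a3c2a1b2c1"
Compressed length: 12

12


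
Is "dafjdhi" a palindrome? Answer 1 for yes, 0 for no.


Input: dafjdhi
Reversed: ihdjfad
  Compare pos 0 ('d') with pos 6 ('i'): MISMATCH
  Compare pos 1 ('a') with pos 5 ('h'): MISMATCH
  Compare pos 2 ('f') with pos 4 ('d'): MISMATCH
Result: not a palindrome

0


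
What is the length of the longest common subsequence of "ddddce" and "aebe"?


LCS of "ddddce" and "aebe"
DP table:
           a    e    b    e
      0    0    0    0    0
  d   0    0    0    0    0
  d   0    0    0    0    0
  d   0    0    0    0    0
  d   0    0    0    0    0
  c   0    0    0    0    0
  e   0    0    1    1    1
LCS length = dp[6][4] = 1

1


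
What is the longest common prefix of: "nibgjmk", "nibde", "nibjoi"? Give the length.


Words: nibgjmk, nibde, nibjoi
  Position 0: all 'n' => match
  Position 1: all 'i' => match
  Position 2: all 'b' => match
  Position 3: ('g', 'd', 'j') => mismatch, stop
LCP = "nib" (length 3)

3


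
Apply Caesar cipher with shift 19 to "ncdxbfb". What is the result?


Caesar cipher: shift "ncdxbfb" by 19
  'n' (pos 13) + 19 = pos 6 = 'g'
  'c' (pos 2) + 19 = pos 21 = 'v'
  'd' (pos 3) + 19 = pos 22 = 'w'
  'x' (pos 23) + 19 = pos 16 = 'q'
  'b' (pos 1) + 19 = pos 20 = 'u'
  'f' (pos 5) + 19 = pos 24 = 'y'
  'b' (pos 1) + 19 = pos 20 = 'u'
Result: gvwquyu

gvwquyu


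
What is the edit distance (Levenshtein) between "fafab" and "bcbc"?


Computing edit distance: "fafab" -> "bcbc"
DP table:
           b    c    b    c
      0    1    2    3    4
  f   1    1    2    3    4
  a   2    2    2    3    4
  f   3    3    3    3    4
  a   4    4    4    4    4
  b   5    4    5    4    5
Edit distance = dp[5][4] = 5

5


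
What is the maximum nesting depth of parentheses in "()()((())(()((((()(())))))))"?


Input: "()()((())(()((((()(())))))))"
Tracking depth:
  Position 0 '(': depth becomes 1
  Position 1 ')': depth becomes 0
  Position 2 '(': depth becomes 1
  Position 3 ')': depth becomes 0
  Position 4 '(': depth becomes 1
  Position 5 '(': depth becomes 2
  Position 6 '(': depth becomes 3
  Position 7 ')': depth becomes 2
  Position 8 ')': depth becomes 1
  Position 9 '(': depth becomes 2
  Position 10 '(': depth becomes 3
  Position 11 ')': depth becomes 2
  Position 12 '(': depth becomes 3
  Position 13 '(': depth becomes 4
  Position 14 '(': depth becomes 5
  Position 15 '(': depth becomes 6
  Position 16 '(': depth becomes 7
  Position 17 ')': depth becomes 6
  Position 18 '(': depth becomes 7
  Position 19 '(': depth becomes 8
  Position 20 ')': depth becomes 7
  Position 21 ')': depth becomes 6
  Position 22 ')': depth becomes 5
  Position 23 ')': depth becomes 4
  Position 24 ')': depth becomes 3
  Position 25 ')': depth becomes 2
  Position 26 ')': depth becomes 1
  Position 27 ')': depth becomes 0
Maximum depth reached: 8

8


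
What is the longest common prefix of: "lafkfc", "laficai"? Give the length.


Words: lafkfc, laficai
  Position 0: all 'l' => match
  Position 1: all 'a' => match
  Position 2: all 'f' => match
  Position 3: ('k', 'i') => mismatch, stop
LCP = "laf" (length 3)

3


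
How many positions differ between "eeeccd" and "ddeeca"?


Comparing "eeeccd" and "ddeeca" position by position:
  Position 0: 'e' vs 'd' => DIFFER
  Position 1: 'e' vs 'd' => DIFFER
  Position 2: 'e' vs 'e' => same
  Position 3: 'c' vs 'e' => DIFFER
  Position 4: 'c' vs 'c' => same
  Position 5: 'd' vs 'a' => DIFFER
Positions that differ: 4

4


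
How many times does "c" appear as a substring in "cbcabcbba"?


Searching for "c" in "cbcabcbba"
Scanning each position:
  Position 0: "c" => MATCH
  Position 1: "b" => no
  Position 2: "c" => MATCH
  Position 3: "a" => no
  Position 4: "b" => no
  Position 5: "c" => MATCH
  Position 6: "b" => no
  Position 7: "b" => no
  Position 8: "a" => no
Total occurrences: 3

3


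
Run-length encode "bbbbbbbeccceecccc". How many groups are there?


Input: bbbbbbbeccceecccc
Scanning for consecutive runs:
  Group 1: 'b' x 7 (positions 0-6)
  Group 2: 'e' x 1 (positions 7-7)
  Group 3: 'c' x 3 (positions 8-10)
  Group 4: 'e' x 2 (positions 11-12)
  Group 5: 'c' x 4 (positions 13-16)
Total groups: 5

5


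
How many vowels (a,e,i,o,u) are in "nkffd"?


Input: nkffd
Checking each character:
  'n' at position 0: consonant
  'k' at position 1: consonant
  'f' at position 2: consonant
  'f' at position 3: consonant
  'd' at position 4: consonant
Total vowels: 0

0


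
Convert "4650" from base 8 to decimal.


Input: "4650" in base 8
Positional expansion:
  Digit '4' (value 4) x 8^3 = 2048
  Digit '6' (value 6) x 8^2 = 384
  Digit '5' (value 5) x 8^1 = 40
  Digit '0' (value 0) x 8^0 = 0
Sum = 2472

2472


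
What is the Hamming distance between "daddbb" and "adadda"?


Comparing "daddbb" and "adadda" position by position:
  Position 0: 'd' vs 'a' => differ
  Position 1: 'a' vs 'd' => differ
  Position 2: 'd' vs 'a' => differ
  Position 3: 'd' vs 'd' => same
  Position 4: 'b' vs 'd' => differ
  Position 5: 'b' vs 'a' => differ
Total differences (Hamming distance): 5

5


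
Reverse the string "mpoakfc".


Input: mpoakfc
Reading characters right to left:
  Position 6: 'c'
  Position 5: 'f'
  Position 4: 'k'
  Position 3: 'a'
  Position 2: 'o'
  Position 1: 'p'
  Position 0: 'm'
Reversed: cfkaopm

cfkaopm


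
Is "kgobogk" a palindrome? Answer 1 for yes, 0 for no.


Input: kgobogk
Reversed: kgobogk
  Compare pos 0 ('k') with pos 6 ('k'): match
  Compare pos 1 ('g') with pos 5 ('g'): match
  Compare pos 2 ('o') with pos 4 ('o'): match
Result: palindrome

1


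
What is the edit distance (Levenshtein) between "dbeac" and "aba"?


Computing edit distance: "dbeac" -> "aba"
DP table:
           a    b    a
      0    1    2    3
  d   1    1    2    3
  b   2    2    1    2
  e   3    3    2    2
  a   4    3    3    2
  c   5    4    4    3
Edit distance = dp[5][3] = 3

3


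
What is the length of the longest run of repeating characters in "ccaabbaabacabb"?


Input: "ccaabbaabacabb"
Scanning for longest run:
  Position 1 ('c'): continues run of 'c', length=2
  Position 2 ('a'): new char, reset run to 1
  Position 3 ('a'): continues run of 'a', length=2
  Position 4 ('b'): new char, reset run to 1
  Position 5 ('b'): continues run of 'b', length=2
  Position 6 ('a'): new char, reset run to 1
  Position 7 ('a'): continues run of 'a', length=2
  Position 8 ('b'): new char, reset run to 1
  Position 9 ('a'): new char, reset run to 1
  Position 10 ('c'): new char, reset run to 1
  Position 11 ('a'): new char, reset run to 1
  Position 12 ('b'): new char, reset run to 1
  Position 13 ('b'): continues run of 'b', length=2
Longest run: 'c' with length 2

2


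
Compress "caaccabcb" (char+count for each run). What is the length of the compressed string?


Input: caaccabcb
Runs:
  'c' x 1 => "c1"
  'a' x 2 => "a2"
  'c' x 2 => "c2"
  'a' x 1 => "a1"
  'b' x 1 => "b1"
  'c' x 1 => "c1"
  'b' x 1 => "b1"
Compressed: "c1a2c2a1b1c1b1"
Compressed length: 14

14


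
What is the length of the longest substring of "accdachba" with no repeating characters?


Input: "accdachba"
Sliding window (track last position of each char):
  Position 0 ('a'): window [0,0] length 1 -- new best
  Position 1 ('c'): window [0,1] length 2 -- new best
  Position 2 ('c'): repeat (last at 1), move window start to 2
  Position 2 ('c'): window [2,2] length 1
  Position 3 ('d'): window [2,3] length 2
  Position 4 ('a'): window [2,4] length 3 -- new best
  Position 5 ('c'): repeat (last at 2), move window start to 3
  Position 5 ('c'): window [3,5] length 3
  Position 6 ('h'): window [3,6] length 4 -- new best
  Position 7 ('b'): window [3,7] length 5 -- new best
  Position 8 ('a'): repeat (last at 4), move window start to 5
  Position 8 ('a'): window [5,8] length 4
Longest substring with no repeats: "dachb" with length 5

5


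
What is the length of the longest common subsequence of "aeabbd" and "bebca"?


LCS of "aeabbd" and "bebca"
DP table:
           b    e    b    c    a
      0    0    0    0    0    0
  a   0    0    0    0    0    1
  e   0    0    1    1    1    1
  a   0    0    1    1    1    2
  b   0    1    1    2    2    2
  b   0    1    1    2    2    2
  d   0    1    1    2    2    2
LCS length = dp[6][5] = 2

2


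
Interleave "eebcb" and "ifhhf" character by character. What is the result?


Interleaving "eebcb" and "ifhhf":
  Position 0: 'e' from first, 'i' from second => "ei"
  Position 1: 'e' from first, 'f' from second => "ef"
  Position 2: 'b' from first, 'h' from second => "bh"
  Position 3: 'c' from first, 'h' from second => "ch"
  Position 4: 'b' from first, 'f' from second => "bf"
Result: eiefbhchbf

eiefbhchbf


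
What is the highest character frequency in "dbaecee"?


Input: dbaecee
Character counts:
  'a': 1
  'b': 1
  'c': 1
  'd': 1
  'e': 3
Maximum frequency: 3

3


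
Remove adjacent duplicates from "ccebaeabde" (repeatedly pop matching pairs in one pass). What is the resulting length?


Input: ccebaeabde
Stack-based adjacent duplicate removal:
  Read 'c': push. Stack: c
  Read 'c': matches stack top 'c' => pop. Stack: (empty)
  Read 'e': push. Stack: e
  Read 'b': push. Stack: eb
  Read 'a': push. Stack: eba
  Read 'e': push. Stack: ebae
  Read 'a': push. Stack: ebaea
  Read 'b': push. Stack: ebaeab
  Read 'd': push. Stack: ebaeabd
  Read 'e': push. Stack: ebaeabde
Final stack: "ebaeabde" (length 8)

8


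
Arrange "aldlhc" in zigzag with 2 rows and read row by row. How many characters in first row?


Zigzag "aldlhc" into 2 rows:
Placing characters:
  'a' => row 0
  'l' => row 1
  'd' => row 0
  'l' => row 1
  'h' => row 0
  'c' => row 1
Rows:
  Row 0: "adh"
  Row 1: "llc"
First row length: 3

3


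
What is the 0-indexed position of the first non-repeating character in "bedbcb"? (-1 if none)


Input: bedbcb
Character frequencies:
  'b': 3
  'c': 1
  'd': 1
  'e': 1
Scanning left to right for freq == 1:
  Position 0 ('b'): freq=3, skip
  Position 1 ('e'): unique! => answer = 1

1


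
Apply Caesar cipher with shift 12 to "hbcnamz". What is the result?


Caesar cipher: shift "hbcnamz" by 12
  'h' (pos 7) + 12 = pos 19 = 't'
  'b' (pos 1) + 12 = pos 13 = 'n'
  'c' (pos 2) + 12 = pos 14 = 'o'
  'n' (pos 13) + 12 = pos 25 = 'z'
  'a' (pos 0) + 12 = pos 12 = 'm'
  'm' (pos 12) + 12 = pos 24 = 'y'
  'z' (pos 25) + 12 = pos 11 = 'l'
Result: tnozmyl

tnozmyl


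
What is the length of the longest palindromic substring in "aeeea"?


Input: "aeeea"
Checking substrings for palindromes:
  [0:5] "aeeea" (len 5) => palindrome
  [1:4] "eee" (len 3) => palindrome
  [1:3] "ee" (len 2) => palindrome
  [2:4] "ee" (len 2) => palindrome
Longest palindromic substring: "aeeea" with length 5

5


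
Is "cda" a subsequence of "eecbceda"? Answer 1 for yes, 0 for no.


Check if "cda" is a subsequence of "eecbceda"
Greedy scan:
  Position 0 ('e'): no match needed
  Position 1 ('e'): no match needed
  Position 2 ('c'): matches sub[0] = 'c'
  Position 3 ('b'): no match needed
  Position 4 ('c'): no match needed
  Position 5 ('e'): no match needed
  Position 6 ('d'): matches sub[1] = 'd'
  Position 7 ('a'): matches sub[2] = 'a'
All 3 characters matched => is a subsequence

1


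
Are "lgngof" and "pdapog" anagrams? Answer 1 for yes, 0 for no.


Strings: "lgngof", "pdapog"
Sorted first:  fgglno
Sorted second: adgopp
Differ at position 0: 'f' vs 'a' => not anagrams

0


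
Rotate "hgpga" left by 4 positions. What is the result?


Input: "hgpga", rotate left by 4
First 4 characters: "hgpg"
Remaining characters: "a"
Concatenate remaining + first: "a" + "hgpg" = "ahgpg"

ahgpg


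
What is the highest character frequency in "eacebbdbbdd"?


Input: eacebbdbbdd
Character counts:
  'a': 1
  'b': 4
  'c': 1
  'd': 3
  'e': 2
Maximum frequency: 4

4


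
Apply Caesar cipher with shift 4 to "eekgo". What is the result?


Caesar cipher: shift "eekgo" by 4
  'e' (pos 4) + 4 = pos 8 = 'i'
  'e' (pos 4) + 4 = pos 8 = 'i'
  'k' (pos 10) + 4 = pos 14 = 'o'
  'g' (pos 6) + 4 = pos 10 = 'k'
  'o' (pos 14) + 4 = pos 18 = 's'
Result: iioks

iioks


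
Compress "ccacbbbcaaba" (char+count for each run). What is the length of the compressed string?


Input: ccacbbbcaaba
Runs:
  'c' x 2 => "c2"
  'a' x 1 => "a1"
  'c' x 1 => "c1"
  'b' x 3 => "b3"
  'c' x 1 => "c1"
  'a' x 2 => "a2"
  'b' x 1 => "b1"
  'a' x 1 => "a1"
Compressed: "c2a1c1b3c1a2b1a1"
Compressed length: 16

16


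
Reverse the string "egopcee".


Input: egopcee
Reading characters right to left:
  Position 6: 'e'
  Position 5: 'e'
  Position 4: 'c'
  Position 3: 'p'
  Position 2: 'o'
  Position 1: 'g'
  Position 0: 'e'
Reversed: eecpoge

eecpoge


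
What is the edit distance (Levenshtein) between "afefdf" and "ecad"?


Computing edit distance: "afefdf" -> "ecad"
DP table:
           e    c    a    d
      0    1    2    3    4
  a   1    1    2    2    3
  f   2    2    2    3    3
  e   3    2    3    3    4
  f   4    3    3    4    4
  d   5    4    4    4    4
  f   6    5    5    5    5
Edit distance = dp[6][4] = 5

5


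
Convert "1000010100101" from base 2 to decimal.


Input: "1000010100101" in base 2
Positional expansion:
  Digit '1' (value 1) x 2^12 = 4096
  Digit '0' (value 0) x 2^11 = 0
  Digit '0' (value 0) x 2^10 = 0
  Digit '0' (value 0) x 2^9 = 0
  Digit '0' (value 0) x 2^8 = 0
  Digit '1' (value 1) x 2^7 = 128
  Digit '0' (value 0) x 2^6 = 0
  Digit '1' (value 1) x 2^5 = 32
  Digit '0' (value 0) x 2^4 = 0
  Digit '0' (value 0) x 2^3 = 0
  Digit '1' (value 1) x 2^2 = 4
  Digit '0' (value 0) x 2^1 = 0
  Digit '1' (value 1) x 2^0 = 1
Sum = 4261

4261


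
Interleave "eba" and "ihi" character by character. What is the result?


Interleaving "eba" and "ihi":
  Position 0: 'e' from first, 'i' from second => "ei"
  Position 1: 'b' from first, 'h' from second => "bh"
  Position 2: 'a' from first, 'i' from second => "ai"
Result: eibhai

eibhai


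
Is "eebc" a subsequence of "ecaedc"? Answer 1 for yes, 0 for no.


Check if "eebc" is a subsequence of "ecaedc"
Greedy scan:
  Position 0 ('e'): matches sub[0] = 'e'
  Position 1 ('c'): no match needed
  Position 2 ('a'): no match needed
  Position 3 ('e'): matches sub[1] = 'e'
  Position 4 ('d'): no match needed
  Position 5 ('c'): no match needed
Only matched 2/4 characters => not a subsequence

0


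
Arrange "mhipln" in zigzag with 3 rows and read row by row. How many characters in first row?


Zigzag "mhipln" into 3 rows:
Placing characters:
  'm' => row 0
  'h' => row 1
  'i' => row 2
  'p' => row 1
  'l' => row 0
  'n' => row 1
Rows:
  Row 0: "ml"
  Row 1: "hpn"
  Row 2: "i"
First row length: 2

2


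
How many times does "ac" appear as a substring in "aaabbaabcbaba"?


Searching for "ac" in "aaabbaabcbaba"
Scanning each position:
  Position 0: "aa" => no
  Position 1: "aa" => no
  Position 2: "ab" => no
  Position 3: "bb" => no
  Position 4: "ba" => no
  Position 5: "aa" => no
  Position 6: "ab" => no
  Position 7: "bc" => no
  Position 8: "cb" => no
  Position 9: "ba" => no
  Position 10: "ab" => no
  Position 11: "ba" => no
Total occurrences: 0

0


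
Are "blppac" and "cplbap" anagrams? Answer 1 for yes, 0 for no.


Strings: "blppac", "cplbap"
Sorted first:  abclpp
Sorted second: abclpp
Sorted forms match => anagrams

1


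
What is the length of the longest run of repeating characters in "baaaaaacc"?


Input: "baaaaaacc"
Scanning for longest run:
  Position 1 ('a'): new char, reset run to 1
  Position 2 ('a'): continues run of 'a', length=2
  Position 3 ('a'): continues run of 'a', length=3
  Position 4 ('a'): continues run of 'a', length=4
  Position 5 ('a'): continues run of 'a', length=5
  Position 6 ('a'): continues run of 'a', length=6
  Position 7 ('c'): new char, reset run to 1
  Position 8 ('c'): continues run of 'c', length=2
Longest run: 'a' with length 6

6


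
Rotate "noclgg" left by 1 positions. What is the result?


Input: "noclgg", rotate left by 1
First 1 characters: "n"
Remaining characters: "oclgg"
Concatenate remaining + first: "oclgg" + "n" = "oclggn"

oclggn


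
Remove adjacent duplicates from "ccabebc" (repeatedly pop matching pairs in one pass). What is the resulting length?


Input: ccabebc
Stack-based adjacent duplicate removal:
  Read 'c': push. Stack: c
  Read 'c': matches stack top 'c' => pop. Stack: (empty)
  Read 'a': push. Stack: a
  Read 'b': push. Stack: ab
  Read 'e': push. Stack: abe
  Read 'b': push. Stack: abeb
  Read 'c': push. Stack: abebc
Final stack: "abebc" (length 5)

5


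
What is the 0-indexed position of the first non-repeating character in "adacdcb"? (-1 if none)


Input: adacdcb
Character frequencies:
  'a': 2
  'b': 1
  'c': 2
  'd': 2
Scanning left to right for freq == 1:
  Position 0 ('a'): freq=2, skip
  Position 1 ('d'): freq=2, skip
  Position 2 ('a'): freq=2, skip
  Position 3 ('c'): freq=2, skip
  Position 4 ('d'): freq=2, skip
  Position 5 ('c'): freq=2, skip
  Position 6 ('b'): unique! => answer = 6

6


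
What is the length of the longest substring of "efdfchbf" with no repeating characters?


Input: "efdfchbf"
Sliding window (track last position of each char):
  Position 0 ('e'): window [0,0] length 1 -- new best
  Position 1 ('f'): window [0,1] length 2 -- new best
  Position 2 ('d'): window [0,2] length 3 -- new best
  Position 3 ('f'): repeat (last at 1), move window start to 2
  Position 3 ('f'): window [2,3] length 2
  Position 4 ('c'): window [2,4] length 3
  Position 5 ('h'): window [2,5] length 4 -- new best
  Position 6 ('b'): window [2,6] length 5 -- new best
  Position 7 ('f'): repeat (last at 3), move window start to 4
  Position 7 ('f'): window [4,7] length 4
Longest substring with no repeats: "dfchb" with length 5

5


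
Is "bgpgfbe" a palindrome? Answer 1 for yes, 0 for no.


Input: bgpgfbe
Reversed: ebfgpgb
  Compare pos 0 ('b') with pos 6 ('e'): MISMATCH
  Compare pos 1 ('g') with pos 5 ('b'): MISMATCH
  Compare pos 2 ('p') with pos 4 ('f'): MISMATCH
Result: not a palindrome

0


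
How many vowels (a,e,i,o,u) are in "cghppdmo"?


Input: cghppdmo
Checking each character:
  'c' at position 0: consonant
  'g' at position 1: consonant
  'h' at position 2: consonant
  'p' at position 3: consonant
  'p' at position 4: consonant
  'd' at position 5: consonant
  'm' at position 6: consonant
  'o' at position 7: vowel (running total: 1)
Total vowels: 1

1


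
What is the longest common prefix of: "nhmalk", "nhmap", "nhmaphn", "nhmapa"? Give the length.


Words: nhmalk, nhmap, nhmaphn, nhmapa
  Position 0: all 'n' => match
  Position 1: all 'h' => match
  Position 2: all 'm' => match
  Position 3: all 'a' => match
  Position 4: ('l', 'p', 'p', 'p') => mismatch, stop
LCP = "nhma" (length 4)

4


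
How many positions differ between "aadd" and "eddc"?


Comparing "aadd" and "eddc" position by position:
  Position 0: 'a' vs 'e' => DIFFER
  Position 1: 'a' vs 'd' => DIFFER
  Position 2: 'd' vs 'd' => same
  Position 3: 'd' vs 'c' => DIFFER
Positions that differ: 3

3


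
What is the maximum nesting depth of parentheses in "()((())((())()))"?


Input: "()((())((())()))"
Tracking depth:
  Position 0 '(': depth becomes 1
  Position 1 ')': depth becomes 0
  Position 2 '(': depth becomes 1
  Position 3 '(': depth becomes 2
  Position 4 '(': depth becomes 3
  Position 5 ')': depth becomes 2
  Position 6 ')': depth becomes 1
  Position 7 '(': depth becomes 2
  Position 8 '(': depth becomes 3
  Position 9 '(': depth becomes 4
  Position 10 ')': depth becomes 3
  Position 11 ')': depth becomes 2
  Position 12 '(': depth becomes 3
  Position 13 ')': depth becomes 2
  Position 14 ')': depth becomes 1
  Position 15 ')': depth becomes 0
Maximum depth reached: 4

4


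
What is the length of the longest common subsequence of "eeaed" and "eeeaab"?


LCS of "eeaed" and "eeeaab"
DP table:
           e    e    e    a    a    b
      0    0    0    0    0    0    0
  e   0    1    1    1    1    1    1
  e   0    1    2    2    2    2    2
  a   0    1    2    2    3    3    3
  e   0    1    2    3    3    3    3
  d   0    1    2    3    3    3    3
LCS length = dp[5][6] = 3

3


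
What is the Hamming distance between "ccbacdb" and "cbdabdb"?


Comparing "ccbacdb" and "cbdabdb" position by position:
  Position 0: 'c' vs 'c' => same
  Position 1: 'c' vs 'b' => differ
  Position 2: 'b' vs 'd' => differ
  Position 3: 'a' vs 'a' => same
  Position 4: 'c' vs 'b' => differ
  Position 5: 'd' vs 'd' => same
  Position 6: 'b' vs 'b' => same
Total differences (Hamming distance): 3

3


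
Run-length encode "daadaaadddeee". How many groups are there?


Input: daadaaadddeee
Scanning for consecutive runs:
  Group 1: 'd' x 1 (positions 0-0)
  Group 2: 'a' x 2 (positions 1-2)
  Group 3: 'd' x 1 (positions 3-3)
  Group 4: 'a' x 3 (positions 4-6)
  Group 5: 'd' x 3 (positions 7-9)
  Group 6: 'e' x 3 (positions 10-12)
Total groups: 6

6


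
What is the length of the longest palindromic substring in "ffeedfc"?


Input: "ffeedfc"
Checking substrings for palindromes:
  [0:2] "ff" (len 2) => palindrome
  [2:4] "ee" (len 2) => palindrome
Longest palindromic substring: "ff" with length 2

2


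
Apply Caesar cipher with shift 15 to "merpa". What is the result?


Caesar cipher: shift "merpa" by 15
  'm' (pos 12) + 15 = pos 1 = 'b'
  'e' (pos 4) + 15 = pos 19 = 't'
  'r' (pos 17) + 15 = pos 6 = 'g'
  'p' (pos 15) + 15 = pos 4 = 'e'
  'a' (pos 0) + 15 = pos 15 = 'p'
Result: btgep

btgep


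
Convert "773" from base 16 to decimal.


Input: "773" in base 16
Positional expansion:
  Digit '7' (value 7) x 16^2 = 1792
  Digit '7' (value 7) x 16^1 = 112
  Digit '3' (value 3) x 16^0 = 3
Sum = 1907

1907


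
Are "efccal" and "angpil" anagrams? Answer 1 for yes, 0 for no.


Strings: "efccal", "angpil"
Sorted first:  accefl
Sorted second: agilnp
Differ at position 1: 'c' vs 'g' => not anagrams

0


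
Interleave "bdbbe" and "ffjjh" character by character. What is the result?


Interleaving "bdbbe" and "ffjjh":
  Position 0: 'b' from first, 'f' from second => "bf"
  Position 1: 'd' from first, 'f' from second => "df"
  Position 2: 'b' from first, 'j' from second => "bj"
  Position 3: 'b' from first, 'j' from second => "bj"
  Position 4: 'e' from first, 'h' from second => "eh"
Result: bfdfbjbjeh

bfdfbjbjeh


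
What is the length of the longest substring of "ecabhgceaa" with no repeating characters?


Input: "ecabhgceaa"
Sliding window (track last position of each char):
  Position 0 ('e'): window [0,0] length 1 -- new best
  Position 1 ('c'): window [0,1] length 2 -- new best
  Position 2 ('a'): window [0,2] length 3 -- new best
  Position 3 ('b'): window [0,3] length 4 -- new best
  Position 4 ('h'): window [0,4] length 5 -- new best
  Position 5 ('g'): window [0,5] length 6 -- new best
  Position 6 ('c'): repeat (last at 1), move window start to 2
  Position 6 ('c'): window [2,6] length 5
  Position 7 ('e'): window [2,7] length 6
  Position 8 ('a'): repeat (last at 2), move window start to 3
  Position 8 ('a'): window [3,8] length 6
  Position 9 ('a'): repeat (last at 8), move window start to 9
  Position 9 ('a'): window [9,9] length 1
Longest substring with no repeats: "ecabhg" with length 6

6


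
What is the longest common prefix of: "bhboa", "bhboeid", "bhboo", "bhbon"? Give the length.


Words: bhboa, bhboeid, bhboo, bhbon
  Position 0: all 'b' => match
  Position 1: all 'h' => match
  Position 2: all 'b' => match
  Position 3: all 'o' => match
  Position 4: ('a', 'e', 'o', 'n') => mismatch, stop
LCP = "bhbo" (length 4)

4


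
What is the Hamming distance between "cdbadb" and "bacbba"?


Comparing "cdbadb" and "bacbba" position by position:
  Position 0: 'c' vs 'b' => differ
  Position 1: 'd' vs 'a' => differ
  Position 2: 'b' vs 'c' => differ
  Position 3: 'a' vs 'b' => differ
  Position 4: 'd' vs 'b' => differ
  Position 5: 'b' vs 'a' => differ
Total differences (Hamming distance): 6

6


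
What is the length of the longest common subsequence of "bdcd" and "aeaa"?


LCS of "bdcd" and "aeaa"
DP table:
           a    e    a    a
      0    0    0    0    0
  b   0    0    0    0    0
  d   0    0    0    0    0
  c   0    0    0    0    0
  d   0    0    0    0    0
LCS length = dp[4][4] = 0

0


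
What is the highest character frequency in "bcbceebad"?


Input: bcbceebad
Character counts:
  'a': 1
  'b': 3
  'c': 2
  'd': 1
  'e': 2
Maximum frequency: 3

3


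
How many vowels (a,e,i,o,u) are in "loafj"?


Input: loafj
Checking each character:
  'l' at position 0: consonant
  'o' at position 1: vowel (running total: 1)
  'a' at position 2: vowel (running total: 2)
  'f' at position 3: consonant
  'j' at position 4: consonant
Total vowels: 2

2


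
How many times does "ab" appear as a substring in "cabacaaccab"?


Searching for "ab" in "cabacaaccab"
Scanning each position:
  Position 0: "ca" => no
  Position 1: "ab" => MATCH
  Position 2: "ba" => no
  Position 3: "ac" => no
  Position 4: "ca" => no
  Position 5: "aa" => no
  Position 6: "ac" => no
  Position 7: "cc" => no
  Position 8: "ca" => no
  Position 9: "ab" => MATCH
Total occurrences: 2

2


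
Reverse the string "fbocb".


Input: fbocb
Reading characters right to left:
  Position 4: 'b'
  Position 3: 'c'
  Position 2: 'o'
  Position 1: 'b'
  Position 0: 'f'
Reversed: bcobf

bcobf


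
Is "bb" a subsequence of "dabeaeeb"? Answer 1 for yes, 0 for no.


Check if "bb" is a subsequence of "dabeaeeb"
Greedy scan:
  Position 0 ('d'): no match needed
  Position 1 ('a'): no match needed
  Position 2 ('b'): matches sub[0] = 'b'
  Position 3 ('e'): no match needed
  Position 4 ('a'): no match needed
  Position 5 ('e'): no match needed
  Position 6 ('e'): no match needed
  Position 7 ('b'): matches sub[1] = 'b'
All 2 characters matched => is a subsequence

1


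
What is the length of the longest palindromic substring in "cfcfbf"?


Input: "cfcfbf"
Checking substrings for palindromes:
  [0:3] "cfc" (len 3) => palindrome
  [1:4] "fcf" (len 3) => palindrome
  [3:6] "fbf" (len 3) => palindrome
Longest palindromic substring: "cfc" with length 3

3


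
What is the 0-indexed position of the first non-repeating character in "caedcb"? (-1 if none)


Input: caedcb
Character frequencies:
  'a': 1
  'b': 1
  'c': 2
  'd': 1
  'e': 1
Scanning left to right for freq == 1:
  Position 0 ('c'): freq=2, skip
  Position 1 ('a'): unique! => answer = 1

1


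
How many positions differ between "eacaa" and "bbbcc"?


Comparing "eacaa" and "bbbcc" position by position:
  Position 0: 'e' vs 'b' => DIFFER
  Position 1: 'a' vs 'b' => DIFFER
  Position 2: 'c' vs 'b' => DIFFER
  Position 3: 'a' vs 'c' => DIFFER
  Position 4: 'a' vs 'c' => DIFFER
Positions that differ: 5

5


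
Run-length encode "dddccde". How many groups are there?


Input: dddccde
Scanning for consecutive runs:
  Group 1: 'd' x 3 (positions 0-2)
  Group 2: 'c' x 2 (positions 3-4)
  Group 3: 'd' x 1 (positions 5-5)
  Group 4: 'e' x 1 (positions 6-6)
Total groups: 4

4


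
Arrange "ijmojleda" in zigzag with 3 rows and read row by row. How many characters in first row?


Zigzag "ijmojleda" into 3 rows:
Placing characters:
  'i' => row 0
  'j' => row 1
  'm' => row 2
  'o' => row 1
  'j' => row 0
  'l' => row 1
  'e' => row 2
  'd' => row 1
  'a' => row 0
Rows:
  Row 0: "ija"
  Row 1: "jold"
  Row 2: "me"
First row length: 3

3


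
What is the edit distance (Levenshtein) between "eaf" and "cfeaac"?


Computing edit distance: "eaf" -> "cfeaac"
DP table:
           c    f    e    a    a    c
      0    1    2    3    4    5    6
  e   1    1    2    2    3    4    5
  a   2    2    2    3    2    3    4
  f   3    3    2    3    3    3    4
Edit distance = dp[3][6] = 4

4


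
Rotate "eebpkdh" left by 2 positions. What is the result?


Input: "eebpkdh", rotate left by 2
First 2 characters: "ee"
Remaining characters: "bpkdh"
Concatenate remaining + first: "bpkdh" + "ee" = "bpkdhee"

bpkdhee


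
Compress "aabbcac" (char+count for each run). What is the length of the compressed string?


Input: aabbcac
Runs:
  'a' x 2 => "a2"
  'b' x 2 => "b2"
  'c' x 1 => "c1"
  'a' x 1 => "a1"
  'c' x 1 => "c1"
Compressed: "a2b2c1a1c1"
Compressed length: 10

10


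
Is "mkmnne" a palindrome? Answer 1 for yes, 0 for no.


Input: mkmnne
Reversed: ennmkm
  Compare pos 0 ('m') with pos 5 ('e'): MISMATCH
  Compare pos 1 ('k') with pos 4 ('n'): MISMATCH
  Compare pos 2 ('m') with pos 3 ('n'): MISMATCH
Result: not a palindrome

0


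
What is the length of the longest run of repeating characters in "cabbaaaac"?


Input: "cabbaaaac"
Scanning for longest run:
  Position 1 ('a'): new char, reset run to 1
  Position 2 ('b'): new char, reset run to 1
  Position 3 ('b'): continues run of 'b', length=2
  Position 4 ('a'): new char, reset run to 1
  Position 5 ('a'): continues run of 'a', length=2
  Position 6 ('a'): continues run of 'a', length=3
  Position 7 ('a'): continues run of 'a', length=4
  Position 8 ('c'): new char, reset run to 1
Longest run: 'a' with length 4

4


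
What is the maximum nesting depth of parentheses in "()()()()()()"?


Input: "()()()()()()"
Tracking depth:
  Position 0 '(': depth becomes 1
  Position 1 ')': depth becomes 0
  Position 2 '(': depth becomes 1
  Position 3 ')': depth becomes 0
  Position 4 '(': depth becomes 1
  Position 5 ')': depth becomes 0
  Position 6 '(': depth becomes 1
  Position 7 ')': depth becomes 0
  Position 8 '(': depth becomes 1
  Position 9 ')': depth becomes 0
  Position 10 '(': depth becomes 1
  Position 11 ')': depth becomes 0
Maximum depth reached: 1

1


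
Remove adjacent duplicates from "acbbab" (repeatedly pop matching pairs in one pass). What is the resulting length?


Input: acbbab
Stack-based adjacent duplicate removal:
  Read 'a': push. Stack: a
  Read 'c': push. Stack: ac
  Read 'b': push. Stack: acb
  Read 'b': matches stack top 'b' => pop. Stack: ac
  Read 'a': push. Stack: aca
  Read 'b': push. Stack: acab
Final stack: "acab" (length 4)

4


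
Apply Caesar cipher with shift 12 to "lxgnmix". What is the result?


Caesar cipher: shift "lxgnmix" by 12
  'l' (pos 11) + 12 = pos 23 = 'x'
  'x' (pos 23) + 12 = pos 9 = 'j'
  'g' (pos 6) + 12 = pos 18 = 's'
  'n' (pos 13) + 12 = pos 25 = 'z'
  'm' (pos 12) + 12 = pos 24 = 'y'
  'i' (pos 8) + 12 = pos 20 = 'u'
  'x' (pos 23) + 12 = pos 9 = 'j'
Result: xjszyuj

xjszyuj


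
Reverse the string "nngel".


Input: nngel
Reading characters right to left:
  Position 4: 'l'
  Position 3: 'e'
  Position 2: 'g'
  Position 1: 'n'
  Position 0: 'n'
Reversed: legnn

legnn


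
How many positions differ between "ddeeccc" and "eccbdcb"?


Comparing "ddeeccc" and "eccbdcb" position by position:
  Position 0: 'd' vs 'e' => DIFFER
  Position 1: 'd' vs 'c' => DIFFER
  Position 2: 'e' vs 'c' => DIFFER
  Position 3: 'e' vs 'b' => DIFFER
  Position 4: 'c' vs 'd' => DIFFER
  Position 5: 'c' vs 'c' => same
  Position 6: 'c' vs 'b' => DIFFER
Positions that differ: 6

6


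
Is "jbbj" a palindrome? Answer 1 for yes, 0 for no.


Input: jbbj
Reversed: jbbj
  Compare pos 0 ('j') with pos 3 ('j'): match
  Compare pos 1 ('b') with pos 2 ('b'): match
Result: palindrome

1


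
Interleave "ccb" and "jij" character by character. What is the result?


Interleaving "ccb" and "jij":
  Position 0: 'c' from first, 'j' from second => "cj"
  Position 1: 'c' from first, 'i' from second => "ci"
  Position 2: 'b' from first, 'j' from second => "bj"
Result: cjcibj

cjcibj


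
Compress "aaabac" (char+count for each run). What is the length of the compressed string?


Input: aaabac
Runs:
  'a' x 3 => "a3"
  'b' x 1 => "b1"
  'a' x 1 => "a1"
  'c' x 1 => "c1"
Compressed: "a3b1a1c1"
Compressed length: 8

8


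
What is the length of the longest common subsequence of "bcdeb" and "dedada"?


LCS of "bcdeb" and "dedada"
DP table:
           d    e    d    a    d    a
      0    0    0    0    0    0    0
  b   0    0    0    0    0    0    0
  c   0    0    0    0    0    0    0
  d   0    1    1    1    1    1    1
  e   0    1    2    2    2    2    2
  b   0    1    2    2    2    2    2
LCS length = dp[5][6] = 2

2


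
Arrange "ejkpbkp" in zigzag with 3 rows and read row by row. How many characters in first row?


Zigzag "ejkpbkp" into 3 rows:
Placing characters:
  'e' => row 0
  'j' => row 1
  'k' => row 2
  'p' => row 1
  'b' => row 0
  'k' => row 1
  'p' => row 2
Rows:
  Row 0: "eb"
  Row 1: "jpk"
  Row 2: "kp"
First row length: 2

2


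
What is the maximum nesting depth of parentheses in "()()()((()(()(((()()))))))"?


Input: "()()()((()(()(((()()))))))"
Tracking depth:
  Position 0 '(': depth becomes 1
  Position 1 ')': depth becomes 0
  Position 2 '(': depth becomes 1
  Position 3 ')': depth becomes 0
  Position 4 '(': depth becomes 1
  Position 5 ')': depth becomes 0
  Position 6 '(': depth becomes 1
  Position 7 '(': depth becomes 2
  Position 8 '(': depth becomes 3
  Position 9 ')': depth becomes 2
  Position 10 '(': depth becomes 3
  Position 11 '(': depth becomes 4
  Position 12 ')': depth becomes 3
  Position 13 '(': depth becomes 4
  Position 14 '(': depth becomes 5
  Position 15 '(': depth becomes 6
  Position 16 '(': depth becomes 7
  Position 17 ')': depth becomes 6
  Position 18 '(': depth becomes 7
  Position 19 ')': depth becomes 6
  Position 20 ')': depth becomes 5
  Position 21 ')': depth becomes 4
  Position 22 ')': depth becomes 3
  Position 23 ')': depth becomes 2
  Position 24 ')': depth becomes 1
  Position 25 ')': depth becomes 0
Maximum depth reached: 7

7


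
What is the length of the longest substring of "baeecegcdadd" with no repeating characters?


Input: "baeecegcdadd"
Sliding window (track last position of each char):
  Position 0 ('b'): window [0,0] length 1 -- new best
  Position 1 ('a'): window [0,1] length 2 -- new best
  Position 2 ('e'): window [0,2] length 3 -- new best
  Position 3 ('e'): repeat (last at 2), move window start to 3
  Position 3 ('e'): window [3,3] length 1
  Position 4 ('c'): window [3,4] length 2
  Position 5 ('e'): repeat (last at 3), move window start to 4
  Position 5 ('e'): window [4,5] length 2
  Position 6 ('g'): window [4,6] length 3
  Position 7 ('c'): repeat (last at 4), move window start to 5
  Position 7 ('c'): window [5,7] length 3
  Position 8 ('d'): window [5,8] length 4 -- new best
  Position 9 ('a'): window [5,9] length 5 -- new best
  Position 10 ('d'): repeat (last at 8), move window start to 9
  Position 10 ('d'): window [9,10] length 2
  Position 11 ('d'): repeat (last at 10), move window start to 11
  Position 11 ('d'): window [11,11] length 1
Longest substring with no repeats: "egcda" with length 5

5


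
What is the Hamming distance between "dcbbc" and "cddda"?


Comparing "dcbbc" and "cddda" position by position:
  Position 0: 'd' vs 'c' => differ
  Position 1: 'c' vs 'd' => differ
  Position 2: 'b' vs 'd' => differ
  Position 3: 'b' vs 'd' => differ
  Position 4: 'c' vs 'a' => differ
Total differences (Hamming distance): 5

5


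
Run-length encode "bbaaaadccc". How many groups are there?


Input: bbaaaadccc
Scanning for consecutive runs:
  Group 1: 'b' x 2 (positions 0-1)
  Group 2: 'a' x 4 (positions 2-5)
  Group 3: 'd' x 1 (positions 6-6)
  Group 4: 'c' x 3 (positions 7-9)
Total groups: 4

4


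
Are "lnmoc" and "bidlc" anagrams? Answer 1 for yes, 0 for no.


Strings: "lnmoc", "bidlc"
Sorted first:  clmno
Sorted second: bcdil
Differ at position 0: 'c' vs 'b' => not anagrams

0


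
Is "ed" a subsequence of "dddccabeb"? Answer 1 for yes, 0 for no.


Check if "ed" is a subsequence of "dddccabeb"
Greedy scan:
  Position 0 ('d'): no match needed
  Position 1 ('d'): no match needed
  Position 2 ('d'): no match needed
  Position 3 ('c'): no match needed
  Position 4 ('c'): no match needed
  Position 5 ('a'): no match needed
  Position 6 ('b'): no match needed
  Position 7 ('e'): matches sub[0] = 'e'
  Position 8 ('b'): no match needed
Only matched 1/2 characters => not a subsequence

0


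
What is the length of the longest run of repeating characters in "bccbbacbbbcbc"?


Input: "bccbbacbbbcbc"
Scanning for longest run:
  Position 1 ('c'): new char, reset run to 1
  Position 2 ('c'): continues run of 'c', length=2
  Position 3 ('b'): new char, reset run to 1
  Position 4 ('b'): continues run of 'b', length=2
  Position 5 ('a'): new char, reset run to 1
  Position 6 ('c'): new char, reset run to 1
  Position 7 ('b'): new char, reset run to 1
  Position 8 ('b'): continues run of 'b', length=2
  Position 9 ('b'): continues run of 'b', length=3
  Position 10 ('c'): new char, reset run to 1
  Position 11 ('b'): new char, reset run to 1
  Position 12 ('c'): new char, reset run to 1
Longest run: 'b' with length 3

3


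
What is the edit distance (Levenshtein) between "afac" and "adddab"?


Computing edit distance: "afac" -> "adddab"
DP table:
           a    d    d    d    a    b
      0    1    2    3    4    5    6
  a   1    0    1    2    3    4    5
  f   2    1    1    2    3    4    5
  a   3    2    2    2    3    3    4
  c   4    3    3    3    3    4    4
Edit distance = dp[4][6] = 4

4


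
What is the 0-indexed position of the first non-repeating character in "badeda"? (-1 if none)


Input: badeda
Character frequencies:
  'a': 2
  'b': 1
  'd': 2
  'e': 1
Scanning left to right for freq == 1:
  Position 0 ('b'): unique! => answer = 0

0


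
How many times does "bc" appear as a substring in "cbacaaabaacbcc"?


Searching for "bc" in "cbacaaabaacbcc"
Scanning each position:
  Position 0: "cb" => no
  Position 1: "ba" => no
  Position 2: "ac" => no
  Position 3: "ca" => no
  Position 4: "aa" => no
  Position 5: "aa" => no
  Position 6: "ab" => no
  Position 7: "ba" => no
  Position 8: "aa" => no
  Position 9: "ac" => no
  Position 10: "cb" => no
  Position 11: "bc" => MATCH
  Position 12: "cc" => no
Total occurrences: 1

1
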